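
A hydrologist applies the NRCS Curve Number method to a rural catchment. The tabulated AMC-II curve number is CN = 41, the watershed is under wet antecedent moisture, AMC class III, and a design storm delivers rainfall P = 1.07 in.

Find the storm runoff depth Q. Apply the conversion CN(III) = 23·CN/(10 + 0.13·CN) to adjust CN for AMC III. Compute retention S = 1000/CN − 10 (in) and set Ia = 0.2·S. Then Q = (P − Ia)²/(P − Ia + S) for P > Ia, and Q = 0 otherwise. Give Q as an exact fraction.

Q = 0 in ≈ 0.000 in

Wet (AMC III): CN(III) = 23·41/(10 + 0.13·41) = 943/(1533/100) = 94300/1533 ≈ 61.513
Max retention: S = 1000/(94300/1533) − 10 = 5900/943 in (≈ 6.257 in)
Ia = 0.2·(5900/943) = 1180/943 in ≈ 1.251 in
P = 1.070 ≤ Ia = 1.251 in: entire storm abstracted, Q = 0.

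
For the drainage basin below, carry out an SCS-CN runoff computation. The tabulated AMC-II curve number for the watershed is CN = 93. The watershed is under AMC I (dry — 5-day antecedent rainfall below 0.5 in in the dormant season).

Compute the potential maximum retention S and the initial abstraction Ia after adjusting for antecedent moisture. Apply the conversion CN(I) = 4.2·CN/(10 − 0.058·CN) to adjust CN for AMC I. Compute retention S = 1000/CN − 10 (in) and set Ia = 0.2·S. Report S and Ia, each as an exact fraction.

Dry (AMC I): CN(I) = 4.2·93/(10 − 0.058·93) = (1953/5)/(2303/500) = 27900/329 ≈ 84.802
S = 1000/(27900/329) − 10 = 500/279 in ≈ 1.792 in
Ia = 0.2S: 0.2·1.792 = 0.358 in (exactly 100/279)

S = 500/279 in ≈ 1.792 in; Ia = 100/279 in ≈ 0.358 in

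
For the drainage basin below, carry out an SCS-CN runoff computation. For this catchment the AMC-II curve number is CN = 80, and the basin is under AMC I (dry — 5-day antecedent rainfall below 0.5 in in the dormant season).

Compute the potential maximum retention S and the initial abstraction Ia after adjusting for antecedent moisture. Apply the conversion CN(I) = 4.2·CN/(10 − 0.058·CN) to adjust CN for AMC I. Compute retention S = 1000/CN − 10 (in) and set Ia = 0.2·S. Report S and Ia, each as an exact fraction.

S = 125/21 in ≈ 5.952 in; Ia = 25/21 in ≈ 1.190 in

Dry (AMC I): CN(I) = 4.2·80/(10 − 0.058·80) = 336/(134/25) = 4200/67 ≈ 62.687
S = 1000/(4200/67) − 10 = 125/21 in ≈ 5.952 in
Ia = 0.2S: 0.2·5.952 = 1.190 in (exactly 25/21)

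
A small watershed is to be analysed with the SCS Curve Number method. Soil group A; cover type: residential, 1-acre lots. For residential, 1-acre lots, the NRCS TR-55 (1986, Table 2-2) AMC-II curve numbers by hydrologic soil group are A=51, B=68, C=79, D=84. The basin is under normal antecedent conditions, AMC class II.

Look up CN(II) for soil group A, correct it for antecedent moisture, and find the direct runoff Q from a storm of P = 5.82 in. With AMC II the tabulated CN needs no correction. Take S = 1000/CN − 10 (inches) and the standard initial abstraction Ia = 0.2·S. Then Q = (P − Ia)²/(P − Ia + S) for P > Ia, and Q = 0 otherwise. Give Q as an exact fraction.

Q = 98823481/87824550 in ≈ 1.125 in

NRCS table: residential, 1-acre lots, soil group A → CN(II) = 51
CN(II) = 51; AMC II needs no correction.
S = 1000/51 − 10 = 490/51 in ≈ 9.608 in
Ia = 0.2·(490/51) = 98/51 in ≈ 1.922 in
P − Ia = 5.820 − 1.922 = 9941/2550 ≈ 3.898 in (> 0, runoff occurs)
Runoff Q = (P−Ia)²/(P−Ia+S) = (3.898)²/(3.898+9.608) = 98823481/87824550 ≈ 1.125 in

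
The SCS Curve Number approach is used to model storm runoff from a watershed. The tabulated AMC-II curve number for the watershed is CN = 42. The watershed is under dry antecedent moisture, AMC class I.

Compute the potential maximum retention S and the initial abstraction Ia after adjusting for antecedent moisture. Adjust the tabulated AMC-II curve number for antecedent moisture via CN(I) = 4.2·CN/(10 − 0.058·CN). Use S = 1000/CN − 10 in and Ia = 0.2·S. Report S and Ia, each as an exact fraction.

CN(I) from CN(II)=42: (4.2·42)/(10 − 0.058·42) = 44100/1891 ≈ 23.321
S = 1000/(44100/1891) − 10 = 14500/441 in ≈ 32.880 in
Ia = 0.2·(14500/441) = 2900/441 in ≈ 6.576 in

S = 14500/441 in ≈ 32.880 in; Ia = 2900/441 in ≈ 6.576 in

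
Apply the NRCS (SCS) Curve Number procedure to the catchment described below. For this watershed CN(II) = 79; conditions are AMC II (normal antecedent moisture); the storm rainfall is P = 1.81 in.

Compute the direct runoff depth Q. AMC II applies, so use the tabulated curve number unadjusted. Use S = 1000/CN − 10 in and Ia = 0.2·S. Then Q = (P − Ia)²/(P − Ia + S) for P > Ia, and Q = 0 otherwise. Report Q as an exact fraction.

AMC II — tabulated CN = 79 applies directly.
Retention S: 1000/CN − 10 with CN=79.000 → S = 210/79 ≈ 2.658 in
Ia = 0.2·(210/79) = 42/79 in ≈ 0.532 in
P − Ia = 1.810 − 0.532 = 10099/7900 ≈ 1.278 in (> 0, runoff occurs)
Runoff Q = (P−Ia)²/(P−Ia+S) = (1.278)²/(1.278+2.658) = 101989801/245682100 ≈ 0.415 in

Q = 101989801/245682100 in ≈ 0.415 in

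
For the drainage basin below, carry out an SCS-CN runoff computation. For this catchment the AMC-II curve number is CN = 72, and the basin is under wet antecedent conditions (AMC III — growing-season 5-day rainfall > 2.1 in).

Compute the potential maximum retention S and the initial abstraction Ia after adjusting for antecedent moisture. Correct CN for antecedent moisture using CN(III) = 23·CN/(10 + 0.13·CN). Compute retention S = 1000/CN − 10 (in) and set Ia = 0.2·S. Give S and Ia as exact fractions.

Wet (AMC III): CN(III) = 23·72/(10 + 0.13·72) = 1656/(484/25) = 10350/121 ≈ 85.537
Max retention: S = 1000/(10350/121) − 10 = 350/207 in (≈ 1.691 in)
Ia = 0.2·(350/207) = 70/207 in ≈ 0.338 in

S = 350/207 in ≈ 1.691 in; Ia = 70/207 in ≈ 0.338 in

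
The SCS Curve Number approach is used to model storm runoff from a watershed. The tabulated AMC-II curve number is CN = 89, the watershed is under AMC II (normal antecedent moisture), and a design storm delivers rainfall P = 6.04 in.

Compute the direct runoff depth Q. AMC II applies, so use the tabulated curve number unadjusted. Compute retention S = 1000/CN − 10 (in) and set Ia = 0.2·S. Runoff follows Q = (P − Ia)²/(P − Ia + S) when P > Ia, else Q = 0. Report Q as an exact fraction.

Average conditions: CN = 89 (no AMC adjustment).
S = 1000/89 − 10 = 110/89 in ≈ 1.236 in
Ia = 0.2S: 0.2·1.236 = 0.247 in (exactly 22/89)
Excess rainfall: 6.040 − 0.247 = 5.793 in; P > Ia so Q > 0
Runoff Q = (P−Ia)²/(P−Ia+S) = (5.793)²/(5.793+1.236) = 166126321/34796775 ≈ 4.774 in

Q = 166126321/34796775 in ≈ 4.774 in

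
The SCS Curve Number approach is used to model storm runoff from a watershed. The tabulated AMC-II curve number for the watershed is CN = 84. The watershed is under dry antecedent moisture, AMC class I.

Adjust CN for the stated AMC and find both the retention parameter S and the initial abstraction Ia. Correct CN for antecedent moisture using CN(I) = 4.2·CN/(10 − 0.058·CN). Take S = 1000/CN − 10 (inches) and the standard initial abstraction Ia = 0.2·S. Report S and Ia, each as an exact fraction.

S = 2000/441 in ≈ 4.535 in; Ia = 400/441 in ≈ 0.907 in

Dry (AMC I): CN(I) = 4.2·84/(10 − 0.058·84) = (1764/5)/(641/125) = 44100/641 ≈ 68.799
Max retention: S = 1000/(44100/641) − 10 = 2000/441 in (≈ 4.535 in)
Ia = 0.2S: 0.2·4.535 = 0.907 in (exactly 400/441)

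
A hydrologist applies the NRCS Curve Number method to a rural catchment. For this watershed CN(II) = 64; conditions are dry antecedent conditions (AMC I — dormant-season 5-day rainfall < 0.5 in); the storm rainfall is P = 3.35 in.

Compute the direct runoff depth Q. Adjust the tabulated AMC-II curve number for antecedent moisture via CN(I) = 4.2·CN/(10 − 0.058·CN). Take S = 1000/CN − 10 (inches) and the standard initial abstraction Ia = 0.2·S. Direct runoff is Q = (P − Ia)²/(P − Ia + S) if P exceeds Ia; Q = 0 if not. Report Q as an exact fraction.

Adjust CN=64 to AMC I: 4.2·64/(10 − 0.058·64) → (1344/5) ÷ (786/125) = 5600/131 ≈ 42.748
Max retention: S = 1000/(5600/131) − 10 = 375/28 in (≈ 13.393 in)
Ia = 0.2·(375/28) = 75/28 in ≈ 2.679 in
Excess rainfall: 3.350 − 2.679 = 0.671 in; P > Ia so Q > 0
Q = (47/70)²/((47/70) + 375/28) = (2209/4900)/(1969/140) = 2209/68915 in ≈ 0.032 in

Q = 2209/68915 in ≈ 0.032 in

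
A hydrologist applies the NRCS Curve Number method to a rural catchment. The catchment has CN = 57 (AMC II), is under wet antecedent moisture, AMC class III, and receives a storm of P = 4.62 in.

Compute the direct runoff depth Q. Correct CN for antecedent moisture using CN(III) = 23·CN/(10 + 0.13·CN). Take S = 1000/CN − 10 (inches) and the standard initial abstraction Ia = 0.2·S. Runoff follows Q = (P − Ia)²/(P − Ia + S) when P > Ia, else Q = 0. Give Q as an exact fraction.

Adjust CN=57 to AMC III: 23·57/(10 + 0.13·57) → 1311 ÷ (1741/100) = 131100/1741 ≈ 75.302
Max retention: S = 1000/(131100/1741) − 10 = 4300/1311 in (≈ 3.280 in)
Initial abstraction Ia = S/5 = (4300/1311)/5 = 860/1311 ≈ 0.656 in
Excess rainfall: 4.620 − 0.656 = 3.964 in; P > Ia so Q > 0
Q = (259841/65550)²/((259841/65550) + 4300/1311) = (67517345281/4296802500)/(474841/65550) = 67517345281/31125827550 in ≈ 2.169 in

Q = 67517345281/31125827550 in ≈ 2.169 in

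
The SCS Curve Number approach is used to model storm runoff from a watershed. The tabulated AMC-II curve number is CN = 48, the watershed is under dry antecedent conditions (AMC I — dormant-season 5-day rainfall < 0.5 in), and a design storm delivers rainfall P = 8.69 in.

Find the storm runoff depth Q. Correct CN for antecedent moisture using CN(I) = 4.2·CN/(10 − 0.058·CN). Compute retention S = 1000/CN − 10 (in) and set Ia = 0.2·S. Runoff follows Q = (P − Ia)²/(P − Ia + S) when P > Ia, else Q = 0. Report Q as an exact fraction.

CN(I) from CN(II)=48: (4.2·48)/(10 − 0.058·48) = 12600/451 ≈ 27.938
Max retention: S = 1000/(12600/451) − 10 = 1625/63 in (≈ 25.794 in)
Ia = 0.2·(1625/63) = 325/63 in ≈ 5.159 in
P − Ia = 8.690 − 5.159 = 22247/6300 ≈ 3.531 in (> 0, runoff occurs)
Q = (22247/6300)²/((22247/6300) + 1625/63) = (494929009/39690000)/(184747/6300) = 494929009/1163906100 in ≈ 0.425 in

Q = 494929009/1163906100 in ≈ 0.425 in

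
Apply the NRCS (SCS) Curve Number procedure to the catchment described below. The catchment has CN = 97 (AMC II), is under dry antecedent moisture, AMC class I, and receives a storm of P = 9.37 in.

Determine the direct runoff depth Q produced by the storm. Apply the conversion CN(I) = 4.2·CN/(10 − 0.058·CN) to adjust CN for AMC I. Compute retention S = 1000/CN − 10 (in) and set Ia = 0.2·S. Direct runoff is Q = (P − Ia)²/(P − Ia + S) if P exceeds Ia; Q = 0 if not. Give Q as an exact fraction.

Q = 392155245729/45915541700 in ≈ 8.541 in

Dry (AMC I): CN(I) = 4.2·97/(10 − 0.058·97) = (2037/5)/(2187/500) = 67900/729 ≈ 93.141
S = 1000/(67900/729) − 10 = 500/679 in ≈ 0.736 in
Ia = 0.2·(500/679) = 100/679 in ≈ 0.147 in
Excess rainfall: 9.370 − 0.147 = 9.223 in; P > Ia so Q > 0
Runoff Q = (P−Ia)²/(P−Ia+S) = (9.223)²/(9.223+0.736) = 392155245729/45915541700 ≈ 8.541 in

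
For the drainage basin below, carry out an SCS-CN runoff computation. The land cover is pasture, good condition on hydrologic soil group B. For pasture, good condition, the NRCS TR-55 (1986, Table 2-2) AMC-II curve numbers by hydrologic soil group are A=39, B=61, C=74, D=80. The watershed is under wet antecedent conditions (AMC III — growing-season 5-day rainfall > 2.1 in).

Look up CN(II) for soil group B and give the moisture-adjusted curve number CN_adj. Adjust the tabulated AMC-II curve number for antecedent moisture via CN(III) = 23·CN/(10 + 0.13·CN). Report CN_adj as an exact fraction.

NRCS table: pasture, good condition, soil group B → CN(II) = 61
Wet (AMC III): CN(III) = 23·61/(10 + 0.13·61) = 1403/(1793/100) = 140300/1793 ≈ 78.249

CN_adj = 140300/1793 ≈ 78.249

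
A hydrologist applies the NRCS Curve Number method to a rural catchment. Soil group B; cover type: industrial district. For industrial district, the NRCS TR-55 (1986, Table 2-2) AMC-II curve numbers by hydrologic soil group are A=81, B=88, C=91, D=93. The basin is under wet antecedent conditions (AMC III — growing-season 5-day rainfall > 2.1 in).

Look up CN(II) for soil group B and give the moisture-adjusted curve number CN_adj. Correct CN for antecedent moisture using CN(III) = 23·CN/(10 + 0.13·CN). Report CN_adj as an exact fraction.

CN_adj = 6325/67 ≈ 94.403

NRCS table: industrial district, soil group B → CN(II) = 88
Adjust CN=88 to AMC III: 23·88/(10 + 0.13·88) → 2024 ÷ (536/25) = 6325/67 ≈ 94.403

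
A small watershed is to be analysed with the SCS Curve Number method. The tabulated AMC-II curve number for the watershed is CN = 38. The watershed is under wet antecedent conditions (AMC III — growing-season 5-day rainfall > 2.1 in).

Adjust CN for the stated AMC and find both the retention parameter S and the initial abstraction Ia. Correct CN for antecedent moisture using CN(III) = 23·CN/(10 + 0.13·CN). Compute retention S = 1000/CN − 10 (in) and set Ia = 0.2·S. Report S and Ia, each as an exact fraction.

Wet (AMC III): CN(III) = 23·38/(10 + 0.13·38) = 874/(747/50) = 43700/747 ≈ 58.501
S = 1000/(43700/747) − 10 = 3100/437 in ≈ 7.094 in
Initial abstraction Ia = S/5 = (3100/437)/5 = 620/437 ≈ 1.419 in

S = 3100/437 in ≈ 7.094 in; Ia = 620/437 in ≈ 1.419 in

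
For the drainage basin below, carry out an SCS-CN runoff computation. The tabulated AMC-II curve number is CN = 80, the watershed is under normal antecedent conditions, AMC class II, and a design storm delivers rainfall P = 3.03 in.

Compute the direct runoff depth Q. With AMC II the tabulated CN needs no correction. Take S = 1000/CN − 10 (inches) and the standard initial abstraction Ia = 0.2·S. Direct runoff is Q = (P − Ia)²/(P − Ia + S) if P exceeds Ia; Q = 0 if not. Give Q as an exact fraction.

Q = 64009/50300 in ≈ 1.273 in

AMC II — tabulated CN = 80 applies directly.
Max retention: S = 1000/80 − 10 = 5/2 in (≈ 2.500 in)
Ia = 0.2S: 0.2·2.500 = 0.500 in (exactly 1/2)
Since P=3.030 > Ia=0.500: effective rainfall P−Ia = 253/100 in
Q = (253/100)²/((253/100) + 5/2) = (64009/10000)/(503/100) = 64009/50300 in ≈ 1.273 in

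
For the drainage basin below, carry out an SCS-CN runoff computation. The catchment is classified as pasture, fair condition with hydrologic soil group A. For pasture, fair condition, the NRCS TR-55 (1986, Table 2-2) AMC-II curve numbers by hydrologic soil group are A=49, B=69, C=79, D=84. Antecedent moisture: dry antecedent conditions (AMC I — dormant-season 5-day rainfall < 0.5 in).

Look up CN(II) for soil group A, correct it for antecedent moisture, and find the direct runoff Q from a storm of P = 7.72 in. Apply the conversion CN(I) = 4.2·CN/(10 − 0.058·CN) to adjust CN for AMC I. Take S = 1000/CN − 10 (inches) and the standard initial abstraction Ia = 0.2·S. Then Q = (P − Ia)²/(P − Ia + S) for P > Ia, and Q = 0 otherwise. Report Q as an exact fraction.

NRCS table: pasture, fair condition, soil group A → CN(II) = 49
Dry (AMC I): CN(I) = 4.2·49/(10 − 0.058·49) = (1029/5)/(3579/500) = 34300/1193 ≈ 28.751
Retention S: 1000/CN − 10 with CN=28.751 → S = 8500/343 ≈ 24.781 in
Ia = 0.2S: 0.2·24.781 = 4.956 in (exactly 1700/343)
Excess rainfall: 7.720 − 4.956 = 2.764 in; P > Ia so Q > 0
Q = (23699/8575)²/((23699/8575) + 8500/343) = (561642601/73530625)/(236199/8575) = 561642601/2025406425 in ≈ 0.277 in

Q = 561642601/2025406425 in ≈ 0.277 in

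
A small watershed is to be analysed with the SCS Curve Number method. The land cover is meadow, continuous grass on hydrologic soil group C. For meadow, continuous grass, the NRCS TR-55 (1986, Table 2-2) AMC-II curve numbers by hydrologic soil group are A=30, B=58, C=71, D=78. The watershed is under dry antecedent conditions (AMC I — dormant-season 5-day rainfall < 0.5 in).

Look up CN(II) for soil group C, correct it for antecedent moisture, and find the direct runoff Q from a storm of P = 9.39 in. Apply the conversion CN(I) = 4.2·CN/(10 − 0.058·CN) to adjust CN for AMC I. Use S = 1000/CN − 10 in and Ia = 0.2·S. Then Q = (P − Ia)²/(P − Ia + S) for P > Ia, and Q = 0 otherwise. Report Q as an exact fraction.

NRCS table: meadow, continuous grass, soil group C → CN(II) = 71
Dry (AMC I): CN(I) = 4.2·71/(10 − 0.058·71) = (1491/5)/(2941/500) = 149100/2941 ≈ 50.697
Max retention: S = 1000/(149100/2941) − 10 = 14500/1491 in (≈ 9.725 in)
Initial abstraction Ia = S/5 = (14500/1491)/5 = 2900/1491 ≈ 1.945 in
P − Ia = 9.390 − 1.945 = 1110049/149100 ≈ 7.445 in (> 0, runoff occurs)
Q = (1110049/149100)²/((1110049/149100) + 14500/1491) = (1232208782401/22230810000)/(2560049/149100) = 1232208782401/381703305900 in ≈ 3.228 in

Q = 1232208782401/381703305900 in ≈ 3.228 in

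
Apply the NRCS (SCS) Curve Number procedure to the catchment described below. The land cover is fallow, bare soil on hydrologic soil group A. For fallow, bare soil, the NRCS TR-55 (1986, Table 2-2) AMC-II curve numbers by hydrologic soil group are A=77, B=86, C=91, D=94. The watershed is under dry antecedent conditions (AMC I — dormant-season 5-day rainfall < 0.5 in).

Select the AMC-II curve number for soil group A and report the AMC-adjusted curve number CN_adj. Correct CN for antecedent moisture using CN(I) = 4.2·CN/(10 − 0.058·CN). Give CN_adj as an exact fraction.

CN_adj = 161700/2767 ≈ 58.439

NRCS table: fallow, bare soil, soil group A → CN(II) = 77
CN(I) from CN(II)=77: (4.2·77)/(10 − 0.058·77) = 161700/2767 ≈ 58.439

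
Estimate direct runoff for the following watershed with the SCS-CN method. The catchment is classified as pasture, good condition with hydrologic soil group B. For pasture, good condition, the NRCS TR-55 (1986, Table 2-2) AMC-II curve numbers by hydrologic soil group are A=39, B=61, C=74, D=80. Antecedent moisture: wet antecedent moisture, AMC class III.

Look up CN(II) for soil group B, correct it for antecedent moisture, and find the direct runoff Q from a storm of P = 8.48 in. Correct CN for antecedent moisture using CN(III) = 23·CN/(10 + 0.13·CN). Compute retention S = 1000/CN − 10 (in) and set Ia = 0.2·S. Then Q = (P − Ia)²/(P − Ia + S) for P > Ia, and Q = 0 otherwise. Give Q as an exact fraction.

Q = 19312105024/3292104425 in ≈ 5.866 in

NRCS table: pasture, good condition, soil group B → CN(II) = 61
CN(III) from CN(II)=61: (23·61)/(10 + 0.13·61) = 140300/1793 ≈ 78.249
Retention S: 1000/CN − 10 with CN=78.249 → S = 3900/1403 ≈ 2.780 in
Initial abstraction Ia = S/5 = (3900/1403)/5 = 780/1403 ≈ 0.556 in
Since P=8.480 > Ia=0.556: effective rainfall P−Ia = 277936/35075 in
Q = (277936/35075)²/((277936/35075) + 3900/1403) = (77248420096/1230255625)/(375436/35075) = 19312105024/3292104425 in ≈ 5.866 in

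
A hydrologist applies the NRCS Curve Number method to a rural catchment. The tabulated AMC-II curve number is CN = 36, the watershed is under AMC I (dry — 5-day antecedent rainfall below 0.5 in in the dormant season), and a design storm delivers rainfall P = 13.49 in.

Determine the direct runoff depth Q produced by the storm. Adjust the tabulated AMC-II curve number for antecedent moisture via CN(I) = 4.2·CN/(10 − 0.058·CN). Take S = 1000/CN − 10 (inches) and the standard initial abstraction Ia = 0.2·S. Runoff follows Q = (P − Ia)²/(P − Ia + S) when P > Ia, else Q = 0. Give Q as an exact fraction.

Q = 9017591521/16914762900 in ≈ 0.533 in

Adjust CN=36 to AMC I: 4.2·36/(10 − 0.058·36) → (756/5) ÷ (989/125) = 18900/989 ≈ 19.110
Max retention: S = 1000/(18900/989) − 10 = 8000/189 in (≈ 42.328 in)
Initial abstraction Ia = S/5 = (8000/189)/5 = 1600/189 ≈ 8.466 in
Excess rainfall: 13.490 − 8.466 = 5.024 in; P > Ia so Q > 0
Q: (94961/18900)² ÷ (894961/18900) = 9017591521/16914762900 in (≈ 0.533 in)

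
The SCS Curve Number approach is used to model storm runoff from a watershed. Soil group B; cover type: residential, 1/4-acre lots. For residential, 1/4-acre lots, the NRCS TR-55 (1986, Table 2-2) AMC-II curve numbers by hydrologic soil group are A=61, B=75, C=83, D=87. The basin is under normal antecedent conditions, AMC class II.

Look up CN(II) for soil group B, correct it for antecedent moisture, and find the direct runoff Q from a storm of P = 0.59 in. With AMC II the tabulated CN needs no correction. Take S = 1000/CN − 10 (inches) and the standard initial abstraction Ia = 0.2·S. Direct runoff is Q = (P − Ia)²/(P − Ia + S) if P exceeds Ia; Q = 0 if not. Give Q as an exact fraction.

Q = 0 in ≈ 0.000 in

NRCS table: residential, 1/4-acre lots, soil group B → CN(II) = 75
Average conditions: CN = 75 (no AMC adjustment).
Max retention: S = 1000/75 − 10 = 10/3 in (≈ 3.333 in)
Ia = 0.2S: 0.2·3.333 = 0.667 in (exactly 2/3)
P = 0.590 ≤ Ia = 0.667 in: entire storm abstracted, Q = 0.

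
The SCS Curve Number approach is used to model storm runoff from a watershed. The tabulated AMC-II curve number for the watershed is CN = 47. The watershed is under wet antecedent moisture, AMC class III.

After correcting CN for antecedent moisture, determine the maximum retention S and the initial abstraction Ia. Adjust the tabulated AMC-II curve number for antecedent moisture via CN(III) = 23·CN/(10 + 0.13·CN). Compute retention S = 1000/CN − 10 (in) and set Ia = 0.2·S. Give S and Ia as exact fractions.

CN(III) from CN(II)=47: (23·47)/(10 + 0.13·47) = 108100/1611 ≈ 67.101
S = 1000/(108100/1611) − 10 = 5300/1081 in ≈ 4.903 in
Ia = 0.2S: 0.2·4.903 = 0.981 in (exactly 1060/1081)

S = 5300/1081 in ≈ 4.903 in; Ia = 1060/1081 in ≈ 0.981 in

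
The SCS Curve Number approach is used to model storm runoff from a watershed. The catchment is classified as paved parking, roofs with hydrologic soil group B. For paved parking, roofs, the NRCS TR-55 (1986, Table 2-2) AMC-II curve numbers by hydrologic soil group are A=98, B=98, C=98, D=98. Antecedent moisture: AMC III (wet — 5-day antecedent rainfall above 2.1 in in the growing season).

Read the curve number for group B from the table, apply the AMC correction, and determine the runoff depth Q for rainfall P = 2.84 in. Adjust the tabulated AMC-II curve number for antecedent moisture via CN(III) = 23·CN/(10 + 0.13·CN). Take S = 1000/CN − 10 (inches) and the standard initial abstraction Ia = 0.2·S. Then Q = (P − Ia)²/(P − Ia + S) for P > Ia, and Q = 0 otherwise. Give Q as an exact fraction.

Q = 6322953289/2310828975 in ≈ 2.736 in

NRCS table: paved parking, roofs, soil group B → CN(II) = 98
CN(III) from CN(II)=98: (23·98)/(10 + 0.13·98) = 112700/1137 ≈ 99.120
Max retention: S = 1000/(112700/1137) − 10 = 100/1127 in (≈ 0.089 in)
Initial abstraction Ia = S/5 = (100/1127)/5 = 20/1127 ≈ 0.018 in
Since P=2.840 > Ia=0.018: effective rainfall P−Ia = 79517/28175 in
Q: (79517/28175)² ÷ (82017/28175) = 6322953289/2310828975 in (≈ 2.736 in)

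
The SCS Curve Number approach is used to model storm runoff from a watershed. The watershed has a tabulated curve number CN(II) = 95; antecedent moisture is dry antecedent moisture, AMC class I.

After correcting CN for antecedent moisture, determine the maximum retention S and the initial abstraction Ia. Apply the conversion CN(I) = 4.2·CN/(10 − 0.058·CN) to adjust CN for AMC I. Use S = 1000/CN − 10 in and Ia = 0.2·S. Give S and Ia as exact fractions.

Adjust CN=95 to AMC I: 4.2·95/(10 − 0.058·95) → 399 ÷ (449/100) = 39900/449 ≈ 88.864
Max retention: S = 1000/(39900/449) − 10 = 500/399 in (≈ 1.253 in)
Initial abstraction Ia = S/5 = (500/399)/5 = 100/399 ≈ 0.251 in

S = 500/399 in ≈ 1.253 in; Ia = 100/399 in ≈ 0.251 in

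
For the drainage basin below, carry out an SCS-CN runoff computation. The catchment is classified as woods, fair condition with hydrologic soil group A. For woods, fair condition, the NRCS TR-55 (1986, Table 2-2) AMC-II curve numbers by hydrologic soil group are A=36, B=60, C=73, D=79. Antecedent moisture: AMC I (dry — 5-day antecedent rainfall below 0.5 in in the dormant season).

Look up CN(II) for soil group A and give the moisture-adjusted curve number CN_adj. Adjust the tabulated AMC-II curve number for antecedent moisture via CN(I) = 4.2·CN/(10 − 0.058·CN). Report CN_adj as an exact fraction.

CN_adj = 18900/989 ≈ 19.110

NRCS table: woods, fair condition, soil group A → CN(II) = 36
Adjust CN=36 to AMC I: 4.2·36/(10 − 0.058·36) → (756/5) ÷ (989/125) = 18900/989 ≈ 19.110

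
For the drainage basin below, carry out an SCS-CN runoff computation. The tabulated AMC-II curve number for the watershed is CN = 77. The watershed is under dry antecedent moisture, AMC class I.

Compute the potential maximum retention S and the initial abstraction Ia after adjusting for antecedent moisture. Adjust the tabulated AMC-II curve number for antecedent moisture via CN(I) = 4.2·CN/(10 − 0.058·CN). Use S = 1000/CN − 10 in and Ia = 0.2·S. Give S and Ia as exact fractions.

Adjust CN=77 to AMC I: 4.2·77/(10 − 0.058·77) → (1617/5) ÷ (2767/500) = 161700/2767 ≈ 58.439
Retention S: 1000/CN − 10 with CN=58.439 → S = 11500/1617 ≈ 7.112 in
Ia = 0.2·(11500/1617) = 2300/1617 in ≈ 1.422 in

S = 11500/1617 in ≈ 7.112 in; Ia = 2300/1617 in ≈ 1.422 in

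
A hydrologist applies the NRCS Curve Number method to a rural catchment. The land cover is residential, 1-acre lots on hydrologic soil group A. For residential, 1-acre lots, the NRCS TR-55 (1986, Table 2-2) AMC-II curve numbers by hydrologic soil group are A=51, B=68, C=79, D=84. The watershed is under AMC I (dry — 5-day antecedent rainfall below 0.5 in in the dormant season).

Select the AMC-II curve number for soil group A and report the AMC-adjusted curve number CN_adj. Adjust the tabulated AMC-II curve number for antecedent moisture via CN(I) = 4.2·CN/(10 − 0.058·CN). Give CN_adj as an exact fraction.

CN_adj = 15300/503 ≈ 30.417

NRCS table: residential, 1-acre lots, soil group A → CN(II) = 51
Dry (AMC I): CN(I) = 4.2·51/(10 − 0.058·51) = (1071/5)/(3521/500) = 15300/503 ≈ 30.417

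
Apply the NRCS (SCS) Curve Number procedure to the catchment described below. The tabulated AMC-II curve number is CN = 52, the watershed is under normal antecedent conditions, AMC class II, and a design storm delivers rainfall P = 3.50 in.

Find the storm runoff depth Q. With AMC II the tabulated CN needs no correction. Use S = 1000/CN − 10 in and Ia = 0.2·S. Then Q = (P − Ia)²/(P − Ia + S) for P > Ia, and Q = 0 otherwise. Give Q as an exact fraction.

Q = 1849/7358 in ≈ 0.251 in

CN(II) = 52; AMC II needs no correction.
Max retention: S = 1000/52 − 10 = 120/13 in (≈ 9.231 in)
Initial abstraction Ia = S/5 = (120/13)/5 = 24/13 ≈ 1.846 in
P − Ia = 3.500 − 1.846 = 43/26 ≈ 1.654 in (> 0, runoff occurs)
Q: (43/26)² ÷ (283/26) = 1849/7358 in (≈ 0.251 in)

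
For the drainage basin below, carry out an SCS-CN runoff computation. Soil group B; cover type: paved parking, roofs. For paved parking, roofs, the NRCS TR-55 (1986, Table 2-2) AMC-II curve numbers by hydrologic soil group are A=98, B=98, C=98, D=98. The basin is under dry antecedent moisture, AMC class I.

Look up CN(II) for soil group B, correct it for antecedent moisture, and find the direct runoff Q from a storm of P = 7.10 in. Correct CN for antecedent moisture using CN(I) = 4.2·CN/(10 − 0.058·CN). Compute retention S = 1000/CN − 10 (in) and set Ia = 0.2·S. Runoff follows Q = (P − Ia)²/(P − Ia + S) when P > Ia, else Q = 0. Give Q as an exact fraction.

NRCS table: paved parking, roofs, soil group B → CN(II) = 98
CN(I) from CN(II)=98: (4.2·98)/(10 − 0.058·98) = 102900/1079 ≈ 95.366
Max retention: S = 1000/(102900/1079) − 10 = 500/1029 in (≈ 0.486 in)
Ia = 0.2·(500/1029) = 100/1029 in ≈ 0.097 in
Excess rainfall: 7.100 − 0.097 = 7.003 in; P > Ia so Q > 0
Q = (72059/10290)²/((72059/10290) + 500/1029) = (5192499481/105884100)/(77059/10290) = 5192499481/792937110 in ≈ 6.548 in

Q = 5192499481/792937110 in ≈ 6.548 in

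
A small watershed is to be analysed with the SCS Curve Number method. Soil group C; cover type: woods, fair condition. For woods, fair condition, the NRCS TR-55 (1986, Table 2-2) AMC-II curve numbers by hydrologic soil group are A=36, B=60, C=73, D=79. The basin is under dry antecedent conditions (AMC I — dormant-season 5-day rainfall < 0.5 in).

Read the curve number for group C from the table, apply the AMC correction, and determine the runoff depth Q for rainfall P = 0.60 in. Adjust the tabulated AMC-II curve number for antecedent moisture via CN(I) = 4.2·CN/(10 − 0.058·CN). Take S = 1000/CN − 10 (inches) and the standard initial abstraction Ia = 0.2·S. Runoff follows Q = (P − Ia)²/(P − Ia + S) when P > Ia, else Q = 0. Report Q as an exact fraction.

NRCS table: woods, fair condition, soil group C → CN(II) = 73
Dry (AMC I): CN(I) = 4.2·73/(10 − 0.058·73) = (1533/5)/(2883/500) = 51100/961 ≈ 53.174
Retention S: 1000/CN − 10 with CN=53.174 → S = 4500/511 ≈ 8.806 in
Ia = 0.2S: 0.2·8.806 = 1.761 in (exactly 900/511)
P = 0.600 ≤ Ia = 1.761 in: entire storm abstracted, Q = 0.

Q = 0 in ≈ 0.000 in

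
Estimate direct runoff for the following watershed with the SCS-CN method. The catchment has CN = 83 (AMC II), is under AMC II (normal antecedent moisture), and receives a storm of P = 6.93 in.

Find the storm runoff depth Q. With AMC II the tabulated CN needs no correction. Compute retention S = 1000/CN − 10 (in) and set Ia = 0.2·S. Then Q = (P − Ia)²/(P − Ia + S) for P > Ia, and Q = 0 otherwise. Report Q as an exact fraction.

CN(II) = 83; AMC II needs no correction.
Max retention: S = 1000/83 − 10 = 170/83 in (≈ 2.048 in)
Ia = 0.2S: 0.2·2.048 = 0.410 in (exactly 34/83)
Excess rainfall: 6.930 − 0.410 = 6.520 in; P > Ia so Q > 0
Q = (54119/8300)²/((54119/8300) + 170/83) = (2928866161/68890000)/(71119/8300) = 2928866161/590287700 in ≈ 4.962 in

Q = 2928866161/590287700 in ≈ 4.962 in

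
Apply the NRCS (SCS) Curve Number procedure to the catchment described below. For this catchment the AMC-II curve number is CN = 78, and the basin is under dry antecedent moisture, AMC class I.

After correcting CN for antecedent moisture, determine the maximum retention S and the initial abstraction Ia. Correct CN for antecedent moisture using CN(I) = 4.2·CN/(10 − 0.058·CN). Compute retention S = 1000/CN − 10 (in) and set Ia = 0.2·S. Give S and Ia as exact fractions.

S = 5500/819 in ≈ 6.716 in; Ia = 1100/819 in ≈ 1.343 in

Adjust CN=78 to AMC I: 4.2·78/(10 − 0.058·78) → (1638/5) ÷ (1369/250) = 81900/1369 ≈ 59.825
Max retention: S = 1000/(81900/1369) − 10 = 5500/819 in (≈ 6.716 in)
Ia = 0.2·(5500/819) = 1100/819 in ≈ 1.343 in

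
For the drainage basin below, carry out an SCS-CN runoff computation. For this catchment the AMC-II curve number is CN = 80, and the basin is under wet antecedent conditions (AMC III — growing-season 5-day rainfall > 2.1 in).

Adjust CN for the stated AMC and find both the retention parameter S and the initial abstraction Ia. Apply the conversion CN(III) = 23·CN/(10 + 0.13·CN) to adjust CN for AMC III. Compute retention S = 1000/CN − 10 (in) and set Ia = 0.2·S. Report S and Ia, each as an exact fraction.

CN(III) from CN(II)=80: (23·80)/(10 + 0.13·80) = 4600/51 ≈ 90.196
Retention S: 1000/CN − 10 with CN=90.196 → S = 25/23 ≈ 1.087 in
Initial abstraction Ia = S/5 = (25/23)/5 = 5/23 ≈ 0.217 in

S = 25/23 in ≈ 1.087 in; Ia = 5/23 in ≈ 0.217 in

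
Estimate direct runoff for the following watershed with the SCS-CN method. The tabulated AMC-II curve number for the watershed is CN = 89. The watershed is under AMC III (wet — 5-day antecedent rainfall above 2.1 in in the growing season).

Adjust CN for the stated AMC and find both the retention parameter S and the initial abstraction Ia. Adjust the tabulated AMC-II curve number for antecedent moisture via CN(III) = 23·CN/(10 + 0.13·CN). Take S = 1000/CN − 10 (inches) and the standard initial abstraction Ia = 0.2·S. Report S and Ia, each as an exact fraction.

Wet (AMC III): CN(III) = 23·89/(10 + 0.13·89) = 2047/(2157/100) = 204700/2157 ≈ 94.900
S = 1000/(204700/2157) − 10 = 1100/2047 in ≈ 0.537 in
Ia = 0.2·(1100/2047) = 220/2047 in ≈ 0.107 in

S = 1100/2047 in ≈ 0.537 in; Ia = 220/2047 in ≈ 0.107 in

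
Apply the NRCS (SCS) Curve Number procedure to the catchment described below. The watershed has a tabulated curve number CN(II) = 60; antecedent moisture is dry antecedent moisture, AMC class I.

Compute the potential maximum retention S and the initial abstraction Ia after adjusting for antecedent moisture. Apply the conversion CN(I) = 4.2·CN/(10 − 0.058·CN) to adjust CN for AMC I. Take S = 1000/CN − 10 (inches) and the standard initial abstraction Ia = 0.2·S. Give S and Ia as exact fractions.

S = 1000/63 in ≈ 15.873 in; Ia = 200/63 in ≈ 3.175 in

Adjust CN=60 to AMC I: 4.2·60/(10 − 0.058·60) → 252 ÷ (163/25) = 6300/163 ≈ 38.650
Max retention: S = 1000/(6300/163) − 10 = 1000/63 in (≈ 15.873 in)
Initial abstraction Ia = S/5 = (1000/63)/5 = 200/63 ≈ 3.175 in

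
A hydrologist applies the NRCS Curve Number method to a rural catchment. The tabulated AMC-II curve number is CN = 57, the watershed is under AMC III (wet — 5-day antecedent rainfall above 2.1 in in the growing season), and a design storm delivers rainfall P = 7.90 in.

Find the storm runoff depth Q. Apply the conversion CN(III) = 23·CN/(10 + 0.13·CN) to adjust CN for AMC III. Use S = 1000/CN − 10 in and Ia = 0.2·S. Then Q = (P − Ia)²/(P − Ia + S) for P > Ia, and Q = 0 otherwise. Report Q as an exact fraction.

Q = 9019110961/1808773590 in ≈ 4.986 in

CN(III) from CN(II)=57: (23·57)/(10 + 0.13·57) = 131100/1741 ≈ 75.302
Retention S: 1000/CN − 10 with CN=75.302 → S = 4300/1311 ≈ 3.280 in
Ia = 0.2S: 0.2·3.280 = 0.656 in (exactly 860/1311)
Excess rainfall: 7.900 − 0.656 = 7.244 in; P > Ia so Q > 0
Runoff Q = (P−Ia)²/(P−Ia+S) = (7.244)²/(7.244+3.280) = 9019110961/1808773590 ≈ 4.986 in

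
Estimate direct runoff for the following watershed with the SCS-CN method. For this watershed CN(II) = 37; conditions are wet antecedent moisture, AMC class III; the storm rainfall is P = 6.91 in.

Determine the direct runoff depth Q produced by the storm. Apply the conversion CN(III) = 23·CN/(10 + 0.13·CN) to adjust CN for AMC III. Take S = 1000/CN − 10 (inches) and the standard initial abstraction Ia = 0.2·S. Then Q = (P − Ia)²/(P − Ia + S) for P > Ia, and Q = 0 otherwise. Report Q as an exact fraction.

Q = 213481885681/92932689100 in ≈ 2.297 in

Wet (AMC III): CN(III) = 23·37/(10 + 0.13·37) = 851/(1481/100) = 85100/1481 ≈ 57.461
Retention S: 1000/CN − 10 with CN=57.461 → S = 6300/851 ≈ 7.403 in
Ia = 0.2·(6300/851) = 1260/851 in ≈ 1.481 in
P − Ia = 6.910 − 1.481 = 462041/85100 ≈ 5.429 in (> 0, runoff occurs)
Runoff Q = (P−Ia)²/(P−Ia+S) = (5.429)²/(5.429+7.403) = 213481885681/92932689100 ≈ 2.297 in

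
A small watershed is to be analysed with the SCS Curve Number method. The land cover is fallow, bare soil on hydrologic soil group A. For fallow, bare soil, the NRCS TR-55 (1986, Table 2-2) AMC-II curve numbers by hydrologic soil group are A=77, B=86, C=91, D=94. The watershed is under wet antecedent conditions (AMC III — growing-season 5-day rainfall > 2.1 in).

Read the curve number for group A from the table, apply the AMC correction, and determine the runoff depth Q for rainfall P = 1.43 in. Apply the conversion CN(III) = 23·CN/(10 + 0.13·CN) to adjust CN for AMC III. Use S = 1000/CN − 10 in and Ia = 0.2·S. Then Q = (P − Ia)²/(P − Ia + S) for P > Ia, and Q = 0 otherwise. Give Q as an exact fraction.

NRCS table: fallow, bare soil, soil group A → CN(II) = 77
Wet (AMC III): CN(III) = 23·77/(10 + 0.13·77) = 1771/(2001/100) = 7700/87 ≈ 88.506
Retention S: 1000/CN − 10 with CN=88.506 → S = 100/77 ≈ 1.299 in
Ia = 0.2·(100/77) = 20/77 in ≈ 0.260 in
P − Ia = 1.430 − 0.260 = 9011/7700 ≈ 1.170 in (> 0, runoff occurs)
Runoff Q = (P−Ia)²/(P−Ia+S) = (1.170)²/(1.170+1.299) = 81198121/146384700 ≈ 0.555 in

Q = 81198121/146384700 in ≈ 0.555 in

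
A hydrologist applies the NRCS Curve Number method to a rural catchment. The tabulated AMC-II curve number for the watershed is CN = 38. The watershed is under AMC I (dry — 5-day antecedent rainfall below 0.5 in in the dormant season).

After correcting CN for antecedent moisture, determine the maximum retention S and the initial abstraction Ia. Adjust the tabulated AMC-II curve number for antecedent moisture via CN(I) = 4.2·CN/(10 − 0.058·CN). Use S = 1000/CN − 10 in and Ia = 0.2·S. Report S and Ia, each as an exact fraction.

S = 15500/399 in ≈ 38.847 in; Ia = 3100/399 in ≈ 7.769 in

Adjust CN=38 to AMC I: 4.2·38/(10 − 0.058·38) → (798/5) ÷ (1949/250) = 39900/1949 ≈ 20.472
S = 1000/(39900/1949) − 10 = 15500/399 in ≈ 38.847 in
Ia = 0.2S: 0.2·38.847 = 7.769 in (exactly 3100/399)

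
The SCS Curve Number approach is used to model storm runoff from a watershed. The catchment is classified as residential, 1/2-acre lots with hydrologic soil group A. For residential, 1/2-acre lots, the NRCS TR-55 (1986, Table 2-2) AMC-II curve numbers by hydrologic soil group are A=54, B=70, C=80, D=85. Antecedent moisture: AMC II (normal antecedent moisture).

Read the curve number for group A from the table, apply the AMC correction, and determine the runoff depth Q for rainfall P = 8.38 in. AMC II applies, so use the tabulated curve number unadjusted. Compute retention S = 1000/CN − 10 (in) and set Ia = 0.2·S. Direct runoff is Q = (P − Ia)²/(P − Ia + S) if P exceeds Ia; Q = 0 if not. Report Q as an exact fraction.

NRCS table: residential, 1/2-acre lots, soil group A → CN(II) = 54
CN(II) = 54; AMC II needs no correction.
Max retention: S = 1000/54 − 10 = 230/27 in (≈ 8.519 in)
Ia = 0.2S: 0.2·8.519 = 1.704 in (exactly 46/27)
Excess rainfall: 8.380 − 1.704 = 6.676 in; P > Ia so Q > 0
Q: (9013/1350)² ÷ (20513/1350) = 81234169/27692550 in (≈ 2.933 in)

Q = 81234169/27692550 in ≈ 2.933 in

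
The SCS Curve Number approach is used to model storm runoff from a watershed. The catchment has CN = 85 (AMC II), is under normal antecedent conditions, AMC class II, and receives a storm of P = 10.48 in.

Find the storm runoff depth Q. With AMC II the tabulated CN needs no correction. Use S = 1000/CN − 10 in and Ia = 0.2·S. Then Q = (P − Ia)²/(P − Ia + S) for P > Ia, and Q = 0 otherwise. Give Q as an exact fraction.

Q = 9262208/1073975 in ≈ 8.624 in

AMC II — tabulated CN = 85 applies directly.
Max retention: S = 1000/85 − 10 = 30/17 in (≈ 1.765 in)
Ia = 0.2·(30/17) = 6/17 in ≈ 0.353 in
Excess rainfall: 10.480 − 0.353 = 10.127 in; P > Ia so Q > 0
Q = (4304/425)²/((4304/425) + 30/17) = (18524416/180625)/(5054/425) = 9262208/1073975 in ≈ 8.624 in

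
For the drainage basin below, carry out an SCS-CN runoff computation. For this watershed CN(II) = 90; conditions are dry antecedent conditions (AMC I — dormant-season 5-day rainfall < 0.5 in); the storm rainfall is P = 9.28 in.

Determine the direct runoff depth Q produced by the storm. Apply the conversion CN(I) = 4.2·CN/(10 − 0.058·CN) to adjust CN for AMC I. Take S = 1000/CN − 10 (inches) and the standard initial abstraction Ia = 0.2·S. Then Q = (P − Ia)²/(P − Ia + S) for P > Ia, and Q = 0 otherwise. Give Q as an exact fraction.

CN(I) from CN(II)=90: (4.2·90)/(10 − 0.058·90) = 18900/239 ≈ 79.079
Retention S: 1000/CN − 10 with CN=79.079 → S = 500/189 ≈ 2.646 in
Ia = 0.2S: 0.2·2.646 = 0.529 in (exactly 100/189)
Excess rainfall: 9.280 − 0.529 = 8.751 in; P > Ia so Q > 0
Runoff Q = (P−Ia)²/(P−Ia+S) = (8.751)²/(8.751+2.646) = 213707138/31803975 ≈ 6.720 in

Q = 213707138/31803975 in ≈ 6.720 in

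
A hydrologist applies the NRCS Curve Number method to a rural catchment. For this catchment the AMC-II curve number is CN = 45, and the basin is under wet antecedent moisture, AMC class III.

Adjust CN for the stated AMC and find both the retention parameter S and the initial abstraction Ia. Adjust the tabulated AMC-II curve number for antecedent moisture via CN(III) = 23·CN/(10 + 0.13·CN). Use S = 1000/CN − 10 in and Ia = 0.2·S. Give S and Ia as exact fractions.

Adjust CN=45 to AMC III: 23·45/(10 + 0.13·45) → 1035 ÷ (317/20) = 20700/317 ≈ 65.300
Retention S: 1000/CN − 10 with CN=65.300 → S = 1100/207 ≈ 5.314 in
Initial abstraction Ia = S/5 = (1100/207)/5 = 220/207 ≈ 1.063 in

S = 1100/207 in ≈ 5.314 in; Ia = 220/207 in ≈ 1.063 in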